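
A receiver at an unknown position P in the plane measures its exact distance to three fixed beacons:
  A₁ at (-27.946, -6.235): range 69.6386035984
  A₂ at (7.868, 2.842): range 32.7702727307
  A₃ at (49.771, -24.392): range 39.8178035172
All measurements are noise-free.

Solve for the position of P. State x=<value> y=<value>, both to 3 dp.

x=38.729 y=13.864

eq1: (x + 27.946)² + (y + 6.235)² = 69.6386035984²
eq2: (x − 7.868)² + (y − 2.842)² = 32.7702727307²
eq3: (x − 49.771)² + (y + 24.392)² = 39.8178035172²
eq1−eq2, eq1−eq3 (x²,y² cancel):
  71.628·x + 18.154·y = 3025.772583
  155.434·x − 36.314·y = 5516.345598
det = 71.628·-36.314 − 18.154·155.434 = -5422.848028
x = (3025.772583·-36.314 − 18.154·5516.345598) / -5422.848028 = 38.729030
y = (71.628·5516.345598 − 3025.772583·155.434) / -5422.848028 = 13.864142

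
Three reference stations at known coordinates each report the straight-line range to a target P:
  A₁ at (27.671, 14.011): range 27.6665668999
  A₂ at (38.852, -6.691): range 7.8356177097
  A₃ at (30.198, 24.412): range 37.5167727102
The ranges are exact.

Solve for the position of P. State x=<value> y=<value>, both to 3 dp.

eq1: (x − 27.671)² + (y − 14.011)² = 27.6665668999²
eq2: (x − 38.852)² + (y + 6.691)² = 7.8356177097²
eq3: (x − 30.198)² + (y − 24.412)² = 37.5167727102²
eq3−eq1, eq3−eq2 (x²,y² cancel):
  -5.054·x − 20.802·y = 96.196725
  17.308·x − 62.206·y = 1392.493767
det = -5.054·-62.206 − -20.802·17.308 = 674.430140
x = (96.196725·-62.206 − -20.802·1392.493767) / 674.430140 = 34.077128
y = (-5.054·1392.493767 − 96.196725·17.308) / 674.430140 = -12.903688

x=34.077 y=-12.904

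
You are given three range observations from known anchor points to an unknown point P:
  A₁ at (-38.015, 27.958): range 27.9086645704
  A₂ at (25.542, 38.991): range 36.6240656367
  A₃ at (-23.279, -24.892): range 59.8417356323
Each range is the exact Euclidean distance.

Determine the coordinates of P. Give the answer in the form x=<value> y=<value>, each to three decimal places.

eq1: (x + 38.015)² + (y − 27.958)² = 27.9086645704²
eq2: (x − 25.542)² + (y − 38.991)² = 36.6240656367²
eq3: (x + 23.279)² + (y + 24.892)² = 59.8417356323²
eq1−eq2, eq1−eq3 (x²,y² cancel):
  127.114·x + 22.066·y = -616.526770
  29.472·x − 105.700·y = -3867.406249
det = 127.114·-105.700 − 22.066·29.472 = -14086.278952
x = (-616.526770·-105.700 − 22.066·-3867.406249) / -14086.278952 = -10.684516
y = (127.114·-3867.406249 − -616.526770·29.472) / -14086.278952 = 33.609387

x=-10.685 y=33.609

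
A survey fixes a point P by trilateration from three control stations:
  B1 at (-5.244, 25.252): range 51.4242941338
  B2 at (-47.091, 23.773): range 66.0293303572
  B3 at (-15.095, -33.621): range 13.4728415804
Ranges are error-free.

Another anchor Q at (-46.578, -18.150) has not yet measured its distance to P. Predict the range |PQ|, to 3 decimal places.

eq1: (x + 5.244)² + (y − 25.252)² = 51.4242941338²
eq2: (x + 47.091)² + (y − 23.773)² = 66.0293303572²
eq3: (x + 15.095)² + (y + 33.621)² = 13.4728415804²
eq2−eq1, eq2−eq3 (x²,y² cancel):
  83.694·x + 2.958·y = -402.140330
  63.992·x − 114.788·y = 2753.867863
det = 83.694·-114.788 − 2.958·63.992 = -9796.355208
x = (-402.140330·-114.788 − 2.958·2753.867863) / -9796.355208 = -3.880519
y = (83.694·2753.867863 − -402.140330·63.992) / -9796.355208 = -26.154215
|P − Q| = √((-3.880519 − -46.578)² + (-26.154215 − -18.150)²) = 43.441252

43.441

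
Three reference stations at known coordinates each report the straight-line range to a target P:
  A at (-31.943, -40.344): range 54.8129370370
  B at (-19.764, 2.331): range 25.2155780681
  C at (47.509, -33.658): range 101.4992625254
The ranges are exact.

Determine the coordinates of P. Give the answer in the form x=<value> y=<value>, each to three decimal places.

x=-42.389 y=13.464

eq1: (x + 31.943)² + (y + 40.344)² = 54.8129370370²
eq2: (x + 19.764)² + (y − 2.331)² = 25.2155780681²
eq3: (x − 47.509)² + (y + 33.658)² = 101.4992625254²
eq1−eq2, eq1−eq3 (x²,y² cancel):
  24.358·x + 85.350·y = 116.688361
  158.904·x + 13.372·y = -6555.669767
det = 24.358·13.372 − 85.350·158.904 = -13236.741224
x = (116.688361·13.372 − 85.350·-6555.669767) / -13236.741224 = -42.388588
y = (24.358·-6555.669767 − 116.688361·158.904) / -13236.741224 = 13.464436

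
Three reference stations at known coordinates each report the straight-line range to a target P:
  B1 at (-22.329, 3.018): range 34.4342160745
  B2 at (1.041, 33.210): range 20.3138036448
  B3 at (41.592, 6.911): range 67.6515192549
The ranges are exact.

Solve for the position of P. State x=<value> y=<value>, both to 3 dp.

x=-18.861 y=37.277

eq1: (x + 22.329)² + (y − 3.018)² = 34.4342160745²
eq2: (x − 1.041)² + (y − 33.210)² = 20.3138036448²
eq3: (x − 41.592)² + (y − 6.911)² = 67.6515192549²
eq2−eq3, eq2−eq1 (x²,y² cancel):
  81.102·x − 52.598·y = -3490.408835
  -46.740·x − 60.384·y = -1369.359834
det = 81.102·-60.384 − -52.598·-46.740 = -7355.693688
x = (-3490.408835·-60.384 − -52.598·-1369.359834) / -7355.693688 = -18.861479
y = (81.102·-1369.359834 − -3490.408835·-46.740) / -7355.693688 = 37.277182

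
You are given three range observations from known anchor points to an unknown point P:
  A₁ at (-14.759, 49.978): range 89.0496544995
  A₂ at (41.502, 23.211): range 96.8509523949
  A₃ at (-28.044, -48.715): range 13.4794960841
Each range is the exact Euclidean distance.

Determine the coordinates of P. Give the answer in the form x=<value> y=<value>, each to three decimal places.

eq1: (x + 14.759)² + (y − 49.978)² = 89.0496544995²
eq2: (x − 41.502)² + (y − 23.211)² = 96.8509523949²
eq3: (x + 28.044)² + (y + 48.715)² = 13.4794960841²
eq1−eq3, eq1−eq2 (x²,y² cancel):
  -26.570·x − 197.386·y = 8192.132748
  112.522·x − 53.534·y = -1904.728053
det = -26.570·-53.534 − -197.386·112.522 = 23632.665872
x = (8192.132748·-53.534 − -197.386·-1904.728053) / 23632.665872 = -34.466035
y = (-26.570·-1904.728053 − 8192.132748·112.522) / 23632.665872 = -36.863659

x=-34.466 y=-36.864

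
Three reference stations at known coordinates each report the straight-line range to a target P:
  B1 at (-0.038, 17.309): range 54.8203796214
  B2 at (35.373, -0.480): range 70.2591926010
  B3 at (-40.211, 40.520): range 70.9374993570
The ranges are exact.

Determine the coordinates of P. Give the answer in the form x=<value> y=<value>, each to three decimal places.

x=-28.629 y=-29.466

eq1: (x + 0.038)² + (y − 17.309)² = 54.8203796214²
eq2: (x − 35.373)² + (y + 0.480)² = 70.2591926010²
eq3: (x + 40.211)² + (y − 40.520)² = 70.9374993570²
eq2−eq1, eq2−eq3 (x²,y² cancel):
  -70.822·x + 35.578·y = 979.203519
  -151.168·x + 82.000·y = 1911.540722
det = -70.822·82.000 − 35.578·-151.168 = -429.148896
x = (979.203519·82.000 − 35.578·1911.540722) / -429.148896 = -28.628508
y = (-70.822·1911.540722 − 979.203519·-151.168) / -429.148896 = -29.465532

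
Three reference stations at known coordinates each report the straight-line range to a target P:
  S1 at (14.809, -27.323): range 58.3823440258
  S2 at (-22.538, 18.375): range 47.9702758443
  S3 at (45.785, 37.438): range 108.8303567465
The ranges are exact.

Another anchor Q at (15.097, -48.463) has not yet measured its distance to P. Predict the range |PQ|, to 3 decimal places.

eq1: (x − 14.809)² + (y + 27.323)² = 58.3823440258²
eq2: (x + 22.538)² + (y − 18.375)² = 47.9702758443²
eq3: (x − 45.785)² + (y − 37.438)² = 108.8303567465²
eq2−eq3, eq2−eq1 (x²,y² cancel):
  136.646·x + 38.126·y = -6890.631185
  74.694·x − 91.396·y = -987.099988
det = 136.646·-91.396 − 38.126·74.694 = -15336.681260
x = (-6890.631185·-91.396 − 38.126·-987.099988) / -15336.681260 = -43.517257
y = (136.646·-987.099988 − -6890.631185·74.694) / -15336.681260 = -24.764519
|P − Q| = √((-43.517257 − 15.097)² + (-24.764519 − -48.463)²) = 63.223802

63.224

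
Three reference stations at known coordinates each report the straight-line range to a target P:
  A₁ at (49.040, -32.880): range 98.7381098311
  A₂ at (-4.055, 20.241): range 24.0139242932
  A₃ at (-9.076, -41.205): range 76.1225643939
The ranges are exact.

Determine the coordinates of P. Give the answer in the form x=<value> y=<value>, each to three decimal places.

x=-24.134 y=33.413

eq1: (x − 49.040)² + (y + 32.880)² = 98.7381098311²
eq2: (x + 4.055)² + (y − 20.241)² = 24.0139242932²
eq3: (x + 9.076)² + (y + 41.205)² = 76.1225643939²
eq3−eq1, eq3−eq2 (x²,y² cancel):
  116.232·x + 16.650·y = -2248.779324
  10.042·x + 122.892·y = 3863.891555
det = 116.232·122.892 − 16.650·10.042 = 14116.783644
x = (-2248.779324·122.892 − 16.650·3863.891555) / 14116.783644 = -24.133740
y = (116.232·3863.891555 − -2248.779324·10.042) / 14116.783644 = 33.413425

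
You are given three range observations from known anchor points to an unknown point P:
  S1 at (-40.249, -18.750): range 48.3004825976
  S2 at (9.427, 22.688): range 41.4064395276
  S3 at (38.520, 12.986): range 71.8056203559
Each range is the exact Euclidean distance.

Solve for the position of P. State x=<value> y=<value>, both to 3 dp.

eq1: (x + 40.249)² + (y + 18.750)² = 48.3004825976²
eq2: (x − 9.427)² + (y − 22.688)² = 41.4064395276²
eq3: (x − 38.520)² + (y − 12.986)² = 71.8056203559²
eq2−eq1, eq2−eq3 (x²,y² cancel):
  -99.352·x − 82.876·y = 749.487443
  58.186·x − 19.404·y = -2392.740957
det = -99.352·-19.404 − -82.876·58.186 = 6750.049144
x = (749.487443·-19.404 − -82.876·-2392.740957) / 6750.049144 = -31.532193
y = (-99.352·-2392.740957 − 749.487443·58.186) / 6750.049144 = 28.757409

x=-31.532 y=28.757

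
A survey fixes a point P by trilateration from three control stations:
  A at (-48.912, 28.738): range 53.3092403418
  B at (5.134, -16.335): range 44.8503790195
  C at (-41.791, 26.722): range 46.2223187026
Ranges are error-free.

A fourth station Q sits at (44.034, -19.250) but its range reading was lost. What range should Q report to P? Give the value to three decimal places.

eq1: (x + 48.912)² + (y − 28.738)² = 53.3092403418²
eq2: (x − 5.134)² + (y + 16.335)² = 44.8503790195²
eq3: (x + 41.791)² + (y − 26.722)² = 46.2223187026²
eq2−eq1, eq2−eq3 (x²,y² cancel):
  -108.092·x + 90.146·y = 2094.747599
  -93.850·x + 86.114·y = 2042.416536
det = -108.092·86.114 − 90.146·-93.850 = -848.032388
x = (2094.747599·86.114 − 90.146·2042.416536) / -848.032388 = 4.396750
y = (-108.092·2042.416536 − 2094.747599·-93.850) / -848.032388 = 28.509319
|P − Q| = √((4.396750 − 44.034)² + (28.509319 − -19.250)²) = 62.065000

62.065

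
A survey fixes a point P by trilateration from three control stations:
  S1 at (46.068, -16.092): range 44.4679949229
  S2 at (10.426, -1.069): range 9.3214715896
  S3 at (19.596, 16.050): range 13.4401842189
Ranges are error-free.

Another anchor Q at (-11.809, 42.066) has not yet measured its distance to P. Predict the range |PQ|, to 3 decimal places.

eq1: (x − 46.068)² + (y + 16.092)² = 44.4679949229²
eq2: (x − 10.426)² + (y + 1.069)² = 9.3214715896²
eq3: (x − 19.596)² + (y − 16.050)² = 13.4401842189²
eq1−eq2, eq1−eq3 (x²,y² cancel):
  -71.284·x + 30.046·y = -380.856111
  -52.944·x + 64.284·y = 57.156649
det = -71.284·64.284 − 30.046·-52.944 = -2991.665232
x = (-380.856111·64.284 − 30.046·57.156649) / -2991.665232 = 8.757759
y = (-71.284·57.156649 − -380.856111·-52.944) / -2991.665232 = 8.101976
|P − Q| = √((8.757759 − -11.809)² + (8.101976 − 42.066)²) = 39.705749

39.706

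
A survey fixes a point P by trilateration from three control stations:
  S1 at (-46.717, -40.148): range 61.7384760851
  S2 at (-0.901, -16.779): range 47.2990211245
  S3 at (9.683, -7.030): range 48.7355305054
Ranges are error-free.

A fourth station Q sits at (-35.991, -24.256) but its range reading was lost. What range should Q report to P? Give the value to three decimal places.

eq1: (x + 46.717)² + (y + 40.148)² = 61.7384760851²
eq2: (x + 0.901)² + (y + 16.779)² = 47.2990211245²
eq3: (x − 9.683)² + (y + 7.030)² = 48.7355305054²
eq1−eq3, eq1−eq2 (x²,y² cancel):
  112.800·x + 66.236·y = -2214.671108
  91.632·x + 46.738·y = -1937.551321
det = 112.800·46.738 − 66.236·91.632 = -797.290752
x = (-2214.671108·46.738 − 66.236·-1937.551321) / -797.290752 = -31.138391
y = (112.800·-1937.551321 − -2214.671108·91.632) / -797.290752 = 19.592659
|P − Q| = √((-31.138391 − -35.991)² + (19.592659 − -24.256)²) = 44.116354

44.116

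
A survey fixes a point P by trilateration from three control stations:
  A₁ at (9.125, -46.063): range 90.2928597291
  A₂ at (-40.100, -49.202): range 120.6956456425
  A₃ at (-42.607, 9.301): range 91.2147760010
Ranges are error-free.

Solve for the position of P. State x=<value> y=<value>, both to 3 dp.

eq1: (x − 9.125)² + (y + 46.063)² = 90.2928597291²
eq2: (x + 40.100)² + (y + 49.202)² = 120.6956456425²
eq3: (x + 42.607)² + (y − 9.301)² = 91.2147760010²
eq2−eq1, eq2−eq3 (x²,y² cancel):
  98.450·x + 6.278·y = 4590.857149
  -5.014·x + 117.006·y = 4120.321762
det = 98.450·117.006 − 6.278·-5.014 = 11550.718592
x = (4590.857149·117.006 − 6.278·4120.321762) / 11550.718592 = 44.264818
y = (98.450·4120.321762 − 4590.857149·-5.014) / 11550.718592 = 37.111478

x=44.265 y=37.111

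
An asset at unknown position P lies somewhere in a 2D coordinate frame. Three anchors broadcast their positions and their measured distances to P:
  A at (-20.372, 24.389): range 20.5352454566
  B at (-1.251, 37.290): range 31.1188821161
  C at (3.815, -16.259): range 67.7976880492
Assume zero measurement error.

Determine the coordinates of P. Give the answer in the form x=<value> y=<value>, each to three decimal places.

x=-32.119 y=41.232

eq1: (x + 20.372)² + (y − 24.389)² = 20.5352454566²
eq2: (x + 1.251)² + (y − 37.290)² = 31.1188821161²
eq3: (x − 3.815)² + (y + 16.259)² = 67.7976880492²
eq3−eq1, eq3−eq2 (x²,y² cancel):
  -48.374·x + 81.296·y = 4905.762598
  -10.132·x + 107.098·y = 4741.341476
det = -48.374·107.098 − 81.296·-10.132 = -4357.067580
x = (4905.762598·107.098 − 81.296·4741.341476) / -4357.067580 = -32.119141
y = (-48.374·4741.341476 − 4905.762598·-10.132) / -4357.067580 = 41.232426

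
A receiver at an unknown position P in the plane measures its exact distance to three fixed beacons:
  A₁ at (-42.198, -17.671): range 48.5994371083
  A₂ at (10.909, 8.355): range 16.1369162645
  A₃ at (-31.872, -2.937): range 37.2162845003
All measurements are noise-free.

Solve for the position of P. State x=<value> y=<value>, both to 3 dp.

eq1: (x + 42.198)² + (y + 17.671)² = 48.5994371083²
eq2: (x − 10.909)² + (y − 8.355)² = 16.1369162645²
eq3: (x + 31.872)² + (y + 2.937)² = 37.2162845003²
eq3−eq2, eq3−eq1 (x²,y² cancel):
  85.562·x + 22.584·y = 289.013718
  -20.652·x − 29.468·y = 91.631637
det = 85.562·-29.468 − 22.584·-20.652 = -2054.936248
x = (289.013718·-29.468 − 22.584·91.631637) / -2054.936248 = 5.151530
y = (85.562·91.631637 − 289.013718·-20.652) / -2054.936248 = -6.719867

x=5.152 y=-6.720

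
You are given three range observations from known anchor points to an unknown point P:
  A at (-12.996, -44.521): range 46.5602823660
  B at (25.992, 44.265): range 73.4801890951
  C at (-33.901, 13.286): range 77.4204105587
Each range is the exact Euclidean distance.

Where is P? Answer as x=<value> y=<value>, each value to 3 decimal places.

eq1: (x + 12.996)² + (y + 44.521)² = 46.5602823660²
eq2: (x − 25.992)² + (y − 44.265)² = 73.4801890951²
eq3: (x + 33.901)² + (y − 13.286)² = 77.4204105587²
eq2−eq3, eq2−eq1 (x²,y² cancel):
  -119.786·x − 61.958·y = -1903.760474
  -77.976·x − 177.572·y = 2747.519463
det = -119.786·-177.572 − -61.958·-77.976 = 16439.402584
x = (-1903.760474·-177.572 − -61.958·2747.519463) / 16439.402584 = 30.918725
y = (-119.786·2747.519463 − -1903.760474·-77.976) / 16439.402584 = -29.049839

x=30.919 y=-29.050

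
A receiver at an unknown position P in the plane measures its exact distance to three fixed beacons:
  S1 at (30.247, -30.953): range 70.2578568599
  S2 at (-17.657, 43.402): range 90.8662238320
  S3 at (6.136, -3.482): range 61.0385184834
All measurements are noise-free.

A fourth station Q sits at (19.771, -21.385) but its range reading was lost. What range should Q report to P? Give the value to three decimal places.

eq1: (x − 30.247)² + (y + 30.953)² = 70.2578568599²
eq2: (x + 17.657)² + (y − 43.402)² = 90.8662238320²
eq3: (x − 6.136)² + (y + 3.482)² = 61.0385184834²
eq1−eq3, eq1−eq2 (x²,y² cancel):
  -48.222·x + 54.942·y = -612.728686
  -95.808·x + 148.710·y = -2997.970148
det = -48.222·148.710 − 54.942·-95.808 = -1907.210484
x = (-612.728686·148.710 − 54.942·-2997.970148) / -1907.210484 = -38.588081
y = (-48.222·-2997.970148 − -612.728686·-95.808) / -1907.210484 = -45.020624
|P − Q| = √((-38.588081 − 19.771)² + (-45.020624 − -21.385)²) = 62.963681

62.964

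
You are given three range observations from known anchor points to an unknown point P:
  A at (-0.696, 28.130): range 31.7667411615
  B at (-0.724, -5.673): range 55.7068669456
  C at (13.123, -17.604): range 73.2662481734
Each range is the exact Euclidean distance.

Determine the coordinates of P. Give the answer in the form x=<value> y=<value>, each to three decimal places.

x=-29.163 y=42.228

eq1: (x + 0.696)² + (y − 28.130)² = 31.7667411615²
eq2: (x + 0.724)² + (y + 5.673)² = 55.7068669456²
eq3: (x − 13.123)² + (y + 17.604)² = 73.2662481734²
eq1−eq3, eq1−eq2 (x²,y² cancel):
  27.638·x − 91.468·y = -4668.484648
  -0.056·x − 67.606·y = -2853.203392
det = 27.638·-67.606 − -91.468·-0.056 = -1873.616836
x = (-4668.484648·-67.606 − -91.468·-2853.203392) / -1873.616836 = -29.163255
y = (27.638·-2853.203392 − -4668.484648·-0.056) / -1873.616836 = 42.227562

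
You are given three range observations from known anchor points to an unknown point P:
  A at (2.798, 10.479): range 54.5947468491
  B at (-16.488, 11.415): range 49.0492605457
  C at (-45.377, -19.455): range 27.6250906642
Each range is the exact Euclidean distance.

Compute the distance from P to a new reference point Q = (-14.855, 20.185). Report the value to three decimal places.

eq1: (x − 2.798)² + (y − 10.479)² = 54.5947468491²
eq2: (x + 16.488)² + (y − 11.415)² = 49.0492605457²
eq3: (x + 45.377)² + (y + 19.455)² = 27.6250906642²
eq3−eq1, eq3−eq2 (x²,y² cancel):
  96.350·x + 59.868·y = -4537.371658
  57.778·x + 61.740·y = -3678.097111
det = 96.350·61.740 − 59.868·57.778 = 2489.595696
x = (-4537.371658·61.740 − 59.868·-3678.097111) / 2489.595696 = -24.074997
y = (96.350·-3678.097111 − -4537.371658·57.778) / 2489.595696 = -37.043925
|P − Q| = √((-24.074997 − -14.855)² + (-37.043925 − 20.185)²) = 57.966872

57.967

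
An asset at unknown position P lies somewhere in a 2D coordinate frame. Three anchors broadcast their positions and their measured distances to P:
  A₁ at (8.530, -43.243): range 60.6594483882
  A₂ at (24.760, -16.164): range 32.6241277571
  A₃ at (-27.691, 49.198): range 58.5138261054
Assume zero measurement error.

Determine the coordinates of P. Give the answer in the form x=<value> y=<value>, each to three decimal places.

x=20.629 y=16.198

eq1: (x − 8.530)² + (y + 43.243)² = 60.6594483882²
eq2: (x − 24.760)² + (y + 16.164)² = 32.6241277571²
eq3: (x + 27.691)² + (y − 49.198)² = 58.5138261054²
eq2−eq3, eq2−eq1 (x²,y² cancel):
  -104.902·x + 130.724·y = -46.631945
  -32.460·x − 54.158·y = -1546.849514
det = -104.902·-54.158 − 130.724·-32.460 = 9924.583556
x = (-46.631945·-54.158 − 130.724·-1546.849514) / 9924.583556 = 20.629163
y = (-104.902·-1546.849514 − -46.631945·-32.460) / 9924.583556 = 16.197550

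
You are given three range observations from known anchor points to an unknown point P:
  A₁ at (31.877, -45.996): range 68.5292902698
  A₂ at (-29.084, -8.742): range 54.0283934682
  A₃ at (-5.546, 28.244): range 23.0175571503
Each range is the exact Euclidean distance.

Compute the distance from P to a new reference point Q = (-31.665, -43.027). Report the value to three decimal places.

79.718

eq1: (x − 31.877)² + (y + 45.996)² = 68.5292902698²
eq2: (x + 29.084)² + (y + 8.742)² = 54.0283934682²
eq3: (x + 5.546)² + (y − 28.244)² = 23.0175571503²
eq3−eq2, eq3−eq1 (x²,y² cancel):
  -47.076·x − 73.972·y = -2295.439396
  74.846·x − 148.480·y = -1863.162195
det = -47.076·-148.480 − -73.972·74.846 = 12526.352792
x = (-2295.439396·-148.480 − -73.972·-1863.162195) / 12526.352792 = 16.206234
y = (-47.076·-1863.162195 − -2295.439396·74.846) / 12526.352792 = 20.717497
|P − Q| = √((16.206234 − -31.665)² + (20.717497 − -43.027)²) = 79.718354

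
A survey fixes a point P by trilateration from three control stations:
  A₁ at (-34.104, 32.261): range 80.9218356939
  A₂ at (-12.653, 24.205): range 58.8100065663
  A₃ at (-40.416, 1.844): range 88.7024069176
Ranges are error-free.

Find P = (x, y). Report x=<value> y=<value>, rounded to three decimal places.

x=46.092 y=21.450

eq1: (x + 34.104)² + (y − 32.261)² = 80.9218356939²
eq2: (x + 12.653)² + (y − 24.205)² = 58.8100065663²
eq3: (x + 40.416)² + (y − 1.844)² = 88.7024069176²
eq1−eq2, eq1−eq3 (x²,y² cancel):
  42.902·x − 16.112·y = 1631.852117
  -12.624·x − 60.834·y = -1886.775046
det = 42.902·-60.834 − -16.112·-12.624 = -2813.298156
x = (1631.852117·-60.834 − -16.112·-1886.775046) / -2813.298156 = 46.092452
y = (42.902·-1886.775046 − 1631.852117·-12.624) / -2813.298156 = 21.450240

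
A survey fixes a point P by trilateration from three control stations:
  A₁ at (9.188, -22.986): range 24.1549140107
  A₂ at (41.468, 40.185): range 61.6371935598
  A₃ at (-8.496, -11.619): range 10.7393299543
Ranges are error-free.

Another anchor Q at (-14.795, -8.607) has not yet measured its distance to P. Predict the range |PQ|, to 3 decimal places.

13.197

eq1: (x − 9.188)² + (y + 22.986)² = 24.1549140107²
eq2: (x − 41.468)² + (y − 40.185)² = 61.6371935598²
eq3: (x + 8.496)² + (y + 11.619)² = 10.7393299543²
eq1−eq3, eq1−eq2 (x²,y² cancel):
  -35.368·x + 22.734·y = 62.534300
  64.560·x + 126.342·y = -494.030050
det = -35.368·126.342 − 22.734·64.560 = -5936.170896
x = (62.534300·126.342 − 22.734·-494.030050) / -5936.170896 = -3.222951
y = (-35.368·-494.030050 − 62.534300·64.560) / -5936.170896 = -2.263351
|P − Q| = √((-3.222951 − -14.795)² + (-2.263351 − -8.607)²) = 13.196749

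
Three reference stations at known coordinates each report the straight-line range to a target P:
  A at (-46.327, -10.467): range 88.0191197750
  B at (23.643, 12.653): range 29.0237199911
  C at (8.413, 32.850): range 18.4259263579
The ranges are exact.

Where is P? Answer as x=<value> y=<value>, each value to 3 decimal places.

eq1: (x + 46.327)² + (y + 10.467)² = 88.0191197750²
eq2: (x − 23.643)² + (y − 12.653)² = 29.0237199911²
eq3: (x − 8.413)² + (y − 32.850)² = 18.4259263579²
eq1−eq2, eq1−eq3 (x²,y² cancel):
  139.940·x + 46.240·y = 5368.329964
  109.480·x + 86.634·y = 6302.002735
det = 139.940·86.634 − 46.240·109.480 = 7061.206760
x = (5368.329964·86.634 − 46.240·6302.002735) / 7061.206760 = 24.595696
y = (139.940·6302.002735 − 5368.329964·109.480) / 7061.206760 = 41.661080

x=24.596 y=41.661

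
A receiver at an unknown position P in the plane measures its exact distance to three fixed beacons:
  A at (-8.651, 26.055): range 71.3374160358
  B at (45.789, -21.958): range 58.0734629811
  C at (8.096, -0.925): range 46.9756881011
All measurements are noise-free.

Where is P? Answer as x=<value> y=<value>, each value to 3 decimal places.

eq1: (x + 8.651)² + (y − 26.055)² = 71.3374160358²
eq2: (x − 45.789)² + (y + 21.958)² = 58.0734629811²
eq3: (x − 8.096)² + (y + 0.925)² = 46.9756881011²
eq3−eq1, eq3−eq2 (x²,y² cancel):
  -33.494·x + 53.960·y = -2195.009669
  75.386·x − 42.066·y = 1346.573614
det = -33.494·-42.066 − 53.960·75.386 = -2658.869956
x = (-2195.009669·-42.066 − 53.960·1346.573614) / -2658.869956 = -7.399446
y = (-33.494·1346.573614 − -2195.009669·75.386) / -2658.869956 = -45.271436

x=-7.399 y=-45.271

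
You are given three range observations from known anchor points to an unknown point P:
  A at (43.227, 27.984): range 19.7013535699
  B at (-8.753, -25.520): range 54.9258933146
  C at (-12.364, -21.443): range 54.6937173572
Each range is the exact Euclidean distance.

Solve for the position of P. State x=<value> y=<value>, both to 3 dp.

x=28.835 y=14.530

eq1: (x − 43.227)² + (y − 27.984)² = 19.7013535699²
eq2: (x + 8.753)² + (y + 25.520)² = 54.9258933146²
eq3: (x + 12.364)² + (y + 21.443)² = 54.6937173572²
eq3−eq2, eq3−eq1 (x²,y² cancel):
  7.222·x − 8.154·y = 89.763626
  111.182·x + 98.854·y = 4642.266426
det = 7.222·98.854 − -8.154·111.182 = 1620.501616
x = (89.763626·98.854 − -8.154·4642.266426) / 1620.501616 = 28.834611
y = (7.222·4642.266426 − 89.763626·111.182) / 1620.501616 = 14.530284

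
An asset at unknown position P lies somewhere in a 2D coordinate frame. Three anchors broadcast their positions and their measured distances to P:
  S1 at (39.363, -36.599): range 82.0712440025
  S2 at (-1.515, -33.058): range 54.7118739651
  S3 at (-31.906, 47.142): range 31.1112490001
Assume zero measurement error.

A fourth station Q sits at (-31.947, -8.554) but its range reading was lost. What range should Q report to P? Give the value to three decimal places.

eq1: (x − 39.363)² + (y + 36.599)² = 82.0712440025²
eq2: (x + 1.515)² + (y + 33.058)² = 54.7118739651²
eq3: (x + 31.906)² + (y − 47.142)² = 31.1112490001²
eq1−eq2, eq1−eq3 (x²,y² cancel):
  -81.756·x + 7.082·y = 1948.493958
  -142.538·x + 167.482·y = 6119.207708
det = -81.756·167.482 − 7.082·-142.538 = -12683.204276
x = (1948.493958·167.482 − 7.082·6119.207708) / -12683.204276 = -22.313087
y = (-81.756·6119.207708 − 1948.493958·-142.538) / -12683.204276 = 17.546632
|P − Q| = √((-22.313087 − -31.947)² + (17.546632 − -8.554)²) = 27.821849

27.822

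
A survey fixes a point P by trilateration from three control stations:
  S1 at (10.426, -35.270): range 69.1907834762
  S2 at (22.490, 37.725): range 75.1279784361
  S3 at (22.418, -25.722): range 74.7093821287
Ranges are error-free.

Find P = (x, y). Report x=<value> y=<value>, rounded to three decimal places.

eq1: (x − 10.426)² + (y + 35.270)² = 69.1907834762²
eq2: (x − 22.490)² + (y − 37.725)² = 75.1279784361²
eq3: (x − 22.418)² + (y + 25.722)² = 74.7093821287²
eq1−eq3, eq1−eq2 (x²,y² cancel):
  23.984·x + 19.096·y = -982.613628
  24.128·x + 145.990·y = -280.547277
det = 23.984·145.990 − 19.096·24.128 = 3040.675872
x = (-982.613628·145.990 − 19.096·-280.547277) / 3040.675872 = -45.415703
y = (23.984·-280.547277 − -982.613628·24.128) / 3040.675872 = 5.584237

x=-45.416 y=5.584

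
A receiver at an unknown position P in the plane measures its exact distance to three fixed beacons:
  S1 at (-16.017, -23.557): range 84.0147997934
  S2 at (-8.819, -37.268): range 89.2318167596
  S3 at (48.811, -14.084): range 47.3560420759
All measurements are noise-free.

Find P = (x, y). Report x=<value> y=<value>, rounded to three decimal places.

x=45.941 y=33.185

eq1: (x + 16.017)² + (y + 23.557)² = 84.0147997934²
eq2: (x + 8.819)² + (y + 37.268)² = 89.2318167596²
eq3: (x − 48.811)² + (y + 14.084)² = 47.3560420759²
eq2−eq1, eq2−eq3 (x²,y² cancel):
  -14.396·x + 27.422·y = 248.628491
  115.260·x + 46.368·y = 6833.916593
det = -14.396·46.368 − 27.422·115.260 = -3828.173448
x = (248.628491·46.368 − 27.422·6833.916593) / -3828.173448 = 45.941297
y = (-14.396·6833.916593 − 248.628491·115.260) / -3828.173448 = 33.185012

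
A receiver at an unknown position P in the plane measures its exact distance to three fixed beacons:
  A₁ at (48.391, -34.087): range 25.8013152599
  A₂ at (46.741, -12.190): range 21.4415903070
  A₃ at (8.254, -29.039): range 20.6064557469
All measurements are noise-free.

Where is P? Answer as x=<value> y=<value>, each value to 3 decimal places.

x=26.773 y=-20.002

eq1: (x − 48.391)² + (y + 34.087)² = 25.8013152599²
eq2: (x − 46.741)² + (y + 12.190)² = 21.4415903070²
eq3: (x − 8.254)² + (y + 29.039)² = 20.6064557469²
eq2−eq1, eq2−eq3 (x²,y² cancel):
  3.300·x − 43.794·y = 964.329195
  -76.974·x − 33.698·y = -1386.809368
det = 3.300·-33.698 − -43.794·-76.974 = -3482.202756
x = (964.329195·-33.698 − -43.794·-1386.809368) / -3482.202756 = 26.773253
y = (3.300·-1386.809368 − 964.329195·-76.974) / -3482.202756 = -20.002225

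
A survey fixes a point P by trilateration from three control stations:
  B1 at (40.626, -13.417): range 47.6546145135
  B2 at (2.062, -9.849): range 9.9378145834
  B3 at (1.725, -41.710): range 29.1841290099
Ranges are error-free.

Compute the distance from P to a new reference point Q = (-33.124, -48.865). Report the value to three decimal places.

43.656

eq1: (x − 40.626)² + (y + 13.417)² = 47.6546145135²
eq2: (x − 2.062)² + (y + 9.849)² = 9.9378145834²
eq3: (x − 1.725)² + (y + 41.710)² = 29.1841290099²
eq1−eq2, eq1−eq3 (x²,y² cancel):
  -77.128·x + 7.136·y = 442.969006
  -77.802·x − 56.586·y = 1331.460858
det = -77.128·-56.586 − 7.136·-77.802 = 4919.560080
x = (442.969006·-56.586 − 7.136·1331.460858) / 4919.560080 = -7.026472
y = (-77.128·1331.460858 − 442.969006·-77.802) / 4919.560080 = -13.868931
|P − Q| = √((-7.026472 − -33.124)² + (-13.868931 − -48.865)²) = 43.655536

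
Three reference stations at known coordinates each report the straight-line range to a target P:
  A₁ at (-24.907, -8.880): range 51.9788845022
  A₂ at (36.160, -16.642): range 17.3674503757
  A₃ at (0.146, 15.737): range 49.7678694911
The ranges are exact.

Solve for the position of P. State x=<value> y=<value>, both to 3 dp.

x=23.301 y=-28.316

eq1: (x + 24.907)² + (y + 8.880)² = 51.9788845022²
eq2: (x − 36.160)² + (y + 16.642)² = 17.3674503757²
eq3: (x − 0.146)² + (y − 15.737)² = 49.7678694911²
eq2−eq1, eq2−eq3 (x²,y² cancel):
  -122.134·x + 15.524·y = -3285.464817
  -72.028·x + 64.758·y = -3512.039780
det = -122.134·64.758 − 15.524·-72.028 = -6790.990900
x = (-3285.464817·64.758 − 15.524·-3512.039780) / -6790.990900 = 23.301345
y = (-122.134·-3512.039780 − -3285.464817·-72.028) / -6790.990900 = -28.316045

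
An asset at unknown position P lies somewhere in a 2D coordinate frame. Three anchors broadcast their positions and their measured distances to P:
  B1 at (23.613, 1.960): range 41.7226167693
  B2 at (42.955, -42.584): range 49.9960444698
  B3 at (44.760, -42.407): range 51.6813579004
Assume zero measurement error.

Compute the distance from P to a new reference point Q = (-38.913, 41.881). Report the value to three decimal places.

78.052

eq1: (x − 23.613)² + (y − 1.960)² = 41.7226167693²
eq2: (x − 42.955)² + (y + 42.584)² = 49.9960444698²
eq3: (x − 44.760)² + (y + 42.407)² = 51.6813579004²
eq2−eq3, eq2−eq1 (x²,y² cancel):
  3.610·x + 0.354·y = -28.076124
  -38.684·x + 89.088·y = -2338.285999
det = 3.610·89.088 − 0.354·-38.684 = 335.301816
x = (-28.076124·89.088 − 0.354·-2338.285999) / 335.301816 = -4.991003
y = (3.610·-2338.285999 − -28.076124·-38.684) / 335.301816 = -28.414130
|P − Q| = √((-4.991003 − -38.913)² + (-28.414130 − 41.881)²) = 78.051951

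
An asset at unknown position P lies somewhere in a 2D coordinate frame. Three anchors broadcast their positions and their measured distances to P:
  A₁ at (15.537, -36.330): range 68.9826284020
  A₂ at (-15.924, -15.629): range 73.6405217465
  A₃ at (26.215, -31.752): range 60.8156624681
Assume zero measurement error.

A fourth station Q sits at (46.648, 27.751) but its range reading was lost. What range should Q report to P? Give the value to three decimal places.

eq1: (x − 15.537)² + (y + 36.330)² = 68.9826284020²
eq2: (x + 15.924)² + (y + 15.629)² = 73.6405217465²
eq3: (x − 26.215)² + (y + 31.752)² = 60.8156624681²
eq3−eq2, eq3−eq1 (x²,y² cancel):
  -84.278·x + 32.246·y = -2921.957954
  -21.356·x − 9.156·y = -1194.206680
det = -84.278·-9.156 − 32.246·-21.356 = 1460.294944
x = (-2921.957954·-9.156 − 32.246·-1194.206680) / 1460.294944 = 44.690859
y = (-84.278·-1194.206680 − -2921.957954·-21.356) / 1460.294944 = 26.189241
|P − Q| = √((44.690859 − 46.648)² + (26.189241 − 27.751)²) = 2.503895

2.504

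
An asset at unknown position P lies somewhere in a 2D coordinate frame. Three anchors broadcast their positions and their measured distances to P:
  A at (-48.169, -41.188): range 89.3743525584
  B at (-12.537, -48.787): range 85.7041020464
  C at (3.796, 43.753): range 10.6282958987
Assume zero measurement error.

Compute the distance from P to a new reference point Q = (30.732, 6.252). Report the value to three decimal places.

46.019

eq1: (x + 48.169)² + (y + 41.188)² = 89.3743525584²
eq2: (x + 12.537)² + (y + 48.787)² = 85.7041020464²
eq3: (x − 3.796)² + (y − 43.753)² = 10.6282958987²
eq3−eq2, eq3−eq1 (x²,y² cancel):
  -32.666·x − 185.080·y = -6623.619321
  -103.930·x − 169.882·y = -5786.844942
det = -32.666·-169.882 − -185.080·-103.930 = -13685.998988
x = (-6623.619321·-169.882 − -185.080·-5786.844942) / -13685.998988 = -3.960576
y = (-32.666·-5786.844942 − -6623.619321·-103.930) / -13685.998988 = 36.486900
|P − Q| = √((-3.960576 − 30.732)² + (36.486900 − 6.252)²) = 46.018735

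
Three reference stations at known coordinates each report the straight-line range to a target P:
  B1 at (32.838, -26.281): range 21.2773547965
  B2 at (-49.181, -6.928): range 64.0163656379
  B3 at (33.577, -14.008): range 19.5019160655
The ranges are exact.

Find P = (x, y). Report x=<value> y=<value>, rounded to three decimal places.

x=14.182 y=-16.049

eq1: (x − 32.838)² + (y + 26.281)² = 21.2773547965²
eq2: (x + 49.181)² + (y + 6.928)² = 64.0163656379²
eq3: (x − 33.577)² + (y + 14.008)² = 19.5019160655²
eq3−eq1, eq3−eq2 (x²,y² cancel):
  -1.478·x − 24.546·y = 372.985115
  -165.516·x + 14.160·y = -2574.641387
det = -1.478·14.160 − -24.546·-165.516 = -4083.684216
x = (372.985115·14.160 − -24.546·-2574.641387) / -4083.684216 = 14.182213
y = (-1.478·-2574.641387 − 372.985115·-165.516) / -4083.684216 = -16.049313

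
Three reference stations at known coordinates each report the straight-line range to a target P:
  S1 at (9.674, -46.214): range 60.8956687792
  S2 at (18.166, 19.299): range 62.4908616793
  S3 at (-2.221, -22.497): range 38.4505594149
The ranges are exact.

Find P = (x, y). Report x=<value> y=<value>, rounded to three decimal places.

eq1: (x − 9.674)² + (y + 46.214)² = 60.8956687792²
eq2: (x − 18.166)² + (y − 19.299)² = 62.4908616793²
eq3: (x + 2.221)² + (y + 22.497)² = 38.4505594149²
eq3−eq1, eq3−eq2 (x²,y² cancel):
  23.790·x − 47.434·y = -511.564735
  40.774·x + 83.592·y = -2235.255167
det = 23.790·83.592 − -47.434·40.774 = 3922.727596
x = (-511.564735·83.592 − -47.434·-2235.255167) / 3922.727596 = -37.930193
y = (23.790·-2235.255167 − -511.564735·40.774) / 3922.727596 = -8.238701

x=-37.930 y=-8.239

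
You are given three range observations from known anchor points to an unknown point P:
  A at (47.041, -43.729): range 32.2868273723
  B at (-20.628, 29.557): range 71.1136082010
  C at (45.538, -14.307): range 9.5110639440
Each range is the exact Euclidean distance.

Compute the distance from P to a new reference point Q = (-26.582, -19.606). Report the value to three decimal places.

eq1: (x − 47.041)² + (y + 43.729)² = 32.2868273723²
eq2: (x + 20.628)² + (y − 29.557)² = 71.1136082010²
eq3: (x − 45.538)² + (y + 14.307)² = 9.5110639440²
eq3−eq2, eq3−eq1 (x²,y² cancel):
  -132.332·x + 87.728·y = -5945.953994
  3.006·x − 58.844·y = 894.702545
det = -132.332·-58.844 − 87.728·3.006 = 7523.233840
x = (-5945.953994·-58.844 − 87.728·894.702545) / 7523.233840 = 36.074015
y = (-132.332·894.702545 − -5945.953994·3.006) / 7523.233840 = -13.361839
|P − Q| = √((36.074015 − -26.582)² + (-13.361839 − -19.606)²) = 62.966386

62.966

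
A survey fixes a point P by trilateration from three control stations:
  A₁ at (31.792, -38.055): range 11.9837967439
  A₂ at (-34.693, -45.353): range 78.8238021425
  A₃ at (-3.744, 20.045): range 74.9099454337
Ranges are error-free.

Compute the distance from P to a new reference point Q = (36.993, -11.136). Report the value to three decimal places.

eq1: (x − 31.792)² + (y + 38.055)² = 11.9837967439²
eq2: (x + 34.693)² + (y + 45.353)² = 78.8238021425²
eq3: (x + 3.744)² + (y − 20.045)² = 74.9099454337²
eq3−eq1, eq3−eq2 (x²,y² cancel):
  71.072·x − 116.200·y = 7510.983268
  -61.898·x − 130.796·y = 2242.987438
det = 71.072·-130.796 − -116.200·-61.898 = -16488.480912
x = (7510.983268·-130.796 − -116.200·2242.987438) / -16488.480912 = 43.774283
y = (71.072·2242.987438 − 7510.983268·-61.898) / -16488.480912 = -37.864522
|P − Q| = √((43.774283 − 36.993)² + (-37.864522 − -11.136)²) = 27.575345

27.575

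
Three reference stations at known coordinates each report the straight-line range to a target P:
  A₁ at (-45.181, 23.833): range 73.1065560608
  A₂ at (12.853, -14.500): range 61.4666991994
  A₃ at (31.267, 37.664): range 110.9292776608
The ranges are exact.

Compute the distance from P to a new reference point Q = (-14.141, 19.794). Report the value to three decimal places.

eq1: (x + 45.181)² + (y − 23.833)² = 73.1065560608²
eq2: (x − 12.853)² + (y + 14.500)² = 61.4666991994²
eq3: (x − 31.267)² + (y − 37.664)² = 110.9292776608²
eq2−eq3, eq2−eq1 (x²,y² cancel):
  36.828·x + 104.328·y = -6506.396956
  -116.068·x + 76.666·y = 667.471612
det = 36.828·76.666 − 104.328·-116.068 = 14932.597752
x = (-6506.396956·76.666 − 104.328·667.471612) / 14932.597752 = -38.068085
y = (36.828·667.471612 − -6506.396956·-116.068) / 14932.597752 = -48.926707
|P − Q| = √((-38.068085 − -14.141)² + (-48.926707 − 19.794)²) = 72.767032

72.767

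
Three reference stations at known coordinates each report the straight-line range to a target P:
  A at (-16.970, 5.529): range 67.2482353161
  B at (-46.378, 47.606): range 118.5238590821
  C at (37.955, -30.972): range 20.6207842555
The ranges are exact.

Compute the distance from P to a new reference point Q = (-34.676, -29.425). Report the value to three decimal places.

62.214

eq1: (x + 16.970)² + (y − 5.529)² = 67.2482353161²
eq2: (x + 46.378)² + (y − 47.606)² = 118.5238590821²
eq3: (x − 37.955)² + (y + 30.972)² = 20.6207842555²
eq3−eq1, eq3−eq2 (x²,y² cancel):
  -109.850·x + 73.002·y = -6178.404478
  -168.666·x + 157.156·y = -11605.285117
det = -109.850·157.156 − 73.002·-168.666 = -4950.631268
x = (-6178.404478·157.156 − 73.002·-11605.285117) / -4950.631268 = 24.999703
y = (-109.850·-11605.285117 − -6178.404478·-168.666) / -4950.631268 = -47.014974
|P − Q| = √((24.999703 − -34.676)² + (-47.014974 − -29.425)²) = 62.214120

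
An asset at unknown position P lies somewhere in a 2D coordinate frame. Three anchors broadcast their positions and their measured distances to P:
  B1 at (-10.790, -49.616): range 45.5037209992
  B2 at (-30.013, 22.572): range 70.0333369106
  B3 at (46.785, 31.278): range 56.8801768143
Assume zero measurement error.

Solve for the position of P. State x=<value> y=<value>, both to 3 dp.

eq1: (x + 10.790)² + (y + 49.616)² = 45.5037209992²
eq2: (x + 30.013)² + (y − 22.572)² = 70.0333369106²
eq3: (x − 46.785)² + (y − 31.278)² = 56.8801768143²
eq3−eq1, eq3−eq2 (x²,y² cancel):
  -115.150·x − 161.788·y = 575.787937
  -153.596·x − 17.412·y = -3426.187920
det = -115.150·-17.412 − -161.788·-153.596 = -22844.997848
x = (575.787937·-17.412 − -161.788·-3426.187920) / -22844.997848 = 24.703076
y = (-115.150·-3426.187920 − 575.787937·-153.596) / -22844.997848 = -21.140920

x=24.703 y=-21.141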